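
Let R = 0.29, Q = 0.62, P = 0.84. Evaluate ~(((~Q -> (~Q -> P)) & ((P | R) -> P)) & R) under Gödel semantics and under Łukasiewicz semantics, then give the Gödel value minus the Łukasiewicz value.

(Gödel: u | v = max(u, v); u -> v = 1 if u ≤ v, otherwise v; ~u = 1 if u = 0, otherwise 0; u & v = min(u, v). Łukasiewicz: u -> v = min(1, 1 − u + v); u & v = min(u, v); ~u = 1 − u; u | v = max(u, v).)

Gödel evaluation:
  ~Q: Gödel ¬ of 0.62 = 0 (operand ≠ 0)
  ~Q: Gödel ¬ of 0.62 = 0 (operand ≠ 0)
  (~Q -> P): 0 ≤ 0.84, so result = 1
  (~Q -> (~Q -> P)): 0 ≤ 1, so result = 1
  (P | R) = max(0.84, 0.29) = 0.84
  ((P | R) -> P): 0.84 ≤ 0.84, so result = 1
  ((~Q -> (~Q -> P)) & ((P | R) -> P)) = min(1, 1) = 1
  (((~Q -> (~Q -> P)) & ((P | R) -> P)) & R) = min(1, 0.29) = 0.29
  ~(((~Q -> (~Q -> P)) & ((P | R) -> P)) & R): Gödel ¬ of 0.29 = 0 (operand ≠ 0)
  Gödel value = 0
Łukasiewicz evaluation:
  ~Q: Łukasiewicz ¬ gives 1 − 0.62 = 0.38
  ~Q: Łukasiewicz ¬ gives 1 − 0.62 = 0.38
  (~Q -> P): min(1, 1 − 0.38 + 0.84) = 1
  (~Q -> (~Q -> P)): min(1, 1 − 0.38 + 1) = 1
  (P | R) = max(0.84, 0.29) = 0.84
  ((P | R) -> P): min(1, 1 − 0.84 + 0.84) = 1
  ((~Q -> (~Q -> P)) & ((P | R) -> P)) = min(1, 1) = 1
  (((~Q -> (~Q -> P)) & ((P | R) -> P)) & R) = min(1, 0.29) = 0.29
  ~(((~Q -> (~Q -> P)) & ((P | R) -> P)) & R): Łukasiewicz ¬ gives 1 − 0.29 = 0.71
  Łukasiewicz value = 0.71
Difference: 0 − 0.71 = -0.71

-0.71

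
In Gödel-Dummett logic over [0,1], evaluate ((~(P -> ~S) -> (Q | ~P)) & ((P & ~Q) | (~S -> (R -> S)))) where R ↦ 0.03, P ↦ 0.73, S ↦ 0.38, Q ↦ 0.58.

~S: Gödel ¬ of 0.38 = 0 (operand ≠ 0)
(P -> ~S): 0.73 > 0, so result = 0
~(P -> ~S): Gödel ¬ of 0 = 1 (operand is 0)
~P: Gödel ¬ of 0.73 = 0 (operand ≠ 0)
(Q | ~P) = max(0.58, 0) = 0.58
(~(P -> ~S) -> (Q | ~P)): 1 > 0.58, so result = 0.58
~Q: Gödel ¬ of 0.58 = 0 (operand ≠ 0)
(P & ~Q) = min(0.73, 0) = 0
~S: Gödel ¬ of 0.38 = 0 (operand ≠ 0)
(R -> S): 0.03 ≤ 0.38, so result = 1
(~S -> (R -> S)): 0 ≤ 1, so result = 1
((P & ~Q) | (~S -> (R -> S))) = max(0, 1) = 1
((~(P -> ~S) -> (Q | ~P)) & ((P & ~Q) | (~S -> (R -> S)))) = min(0.58, 1) = 0.58

0.58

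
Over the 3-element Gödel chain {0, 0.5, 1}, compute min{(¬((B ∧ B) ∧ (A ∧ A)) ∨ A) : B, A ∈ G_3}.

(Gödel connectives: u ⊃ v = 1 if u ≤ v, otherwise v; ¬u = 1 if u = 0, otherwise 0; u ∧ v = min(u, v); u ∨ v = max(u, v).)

0.50

The minimum is attained at B = 0.5, A = 0.5:
  (B ∧ B) = min(0.5, 0.5) = 0.5
  (A ∧ A) = min(0.5, 0.5) = 0.5
  ((B ∧ B) ∧ (A ∧ A)) = min(0.5, 0.5) = 0.5
  ¬((B ∧ B) ∧ (A ∧ A)): Gödel ¬ of 0.5 = 0 (operand ≠ 0)
  (¬((B ∧ B) ∧ (A ∧ A)) ∨ A) = max(0, 0.5) = 0.5
Checking all 9 assignments confirms none give a value below 0.50.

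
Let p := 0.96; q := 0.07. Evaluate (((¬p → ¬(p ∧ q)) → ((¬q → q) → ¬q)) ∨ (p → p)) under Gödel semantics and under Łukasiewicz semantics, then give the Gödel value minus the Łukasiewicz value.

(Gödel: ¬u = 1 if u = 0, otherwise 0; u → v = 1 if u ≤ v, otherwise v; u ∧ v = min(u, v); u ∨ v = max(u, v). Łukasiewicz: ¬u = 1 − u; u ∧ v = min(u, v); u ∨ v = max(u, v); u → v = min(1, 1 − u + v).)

Gödel evaluation:
  ¬p: Gödel ¬ of 0.96 = 0 (operand ≠ 0)
  (p ∧ q) = min(0.96, 0.07) = 0.07
  ¬(p ∧ q): Gödel ¬ of 0.07 = 0 (operand ≠ 0)
  (¬p → ¬(p ∧ q)): 0 ≤ 0, so result = 1
  ¬q: Gödel ¬ of 0.07 = 0 (operand ≠ 0)
  (¬q → q): 0 ≤ 0.07, so result = 1
  ¬q: Gödel ¬ of 0.07 = 0 (operand ≠ 0)
  ((¬q → q) → ¬q): 1 > 0, so result = 0
  ((¬p → ¬(p ∧ q)) → ((¬q → q) → ¬q)): 1 > 0, so result = 0
  (p → p): 0.96 ≤ 0.96, so result = 1
  (((¬p → ¬(p ∧ q)) → ((¬q → q) → ¬q)) ∨ (p → p)) = max(0, 1) = 1
  Gödel value = 1
Łukasiewicz evaluation:
  ¬p: Łukasiewicz ¬ gives 1 − 0.96 = 0.04
  (p ∧ q) = min(0.96, 0.07) = 0.07
  ¬(p ∧ q): Łukasiewicz ¬ gives 1 − 0.07 = 0.93
  (¬p → ¬(p ∧ q)): min(1, 1 − 0.04 + 0.93) = 1
  ¬q: Łukasiewicz ¬ gives 1 − 0.07 = 0.93
  (¬q → q): min(1, 1 − 0.93 + 0.07) = 0.14
  ¬q: Łukasiewicz ¬ gives 1 − 0.07 = 0.93
  ((¬q → q) → ¬q): min(1, 1 − 0.14 + 0.93) = 1
  ((¬p → ¬(p ∧ q)) → ((¬q → q) → ¬q)): min(1, 1 − 1 + 1) = 1
  (p → p): min(1, 1 − 0.96 + 0.96) = 1
  (((¬p → ¬(p ∧ q)) → ((¬q → q) → ¬q)) ∨ (p → p)) = max(1, 1) = 1
  Łukasiewicz value = 1
Difference: 1 − 1 = 0.00

0.00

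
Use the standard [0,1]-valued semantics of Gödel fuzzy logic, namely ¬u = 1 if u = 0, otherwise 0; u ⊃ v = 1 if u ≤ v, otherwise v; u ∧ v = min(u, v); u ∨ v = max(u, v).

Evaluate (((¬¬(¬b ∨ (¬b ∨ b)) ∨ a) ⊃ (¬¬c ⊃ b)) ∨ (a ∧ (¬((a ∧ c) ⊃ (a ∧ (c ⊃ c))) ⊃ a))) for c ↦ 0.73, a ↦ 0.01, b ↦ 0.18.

¬b: Gödel ¬ of 0.18 = 0 (operand ≠ 0)
¬b: Gödel ¬ of 0.18 = 0 (operand ≠ 0)
(¬b ∨ b) = max(0, 0.18) = 0.18
(¬b ∨ (¬b ∨ b)) = max(0, 0.18) = 0.18
¬(¬b ∨ (¬b ∨ b)): Gödel ¬ of 0.18 = 0 (operand ≠ 0)
¬¬(¬b ∨ (¬b ∨ b)): Gödel ¬ of 0 = 1 (operand is 0)
(¬¬(¬b ∨ (¬b ∨ b)) ∨ a) = max(1, 0.01) = 1
¬c: Gödel ¬ of 0.73 = 0 (operand ≠ 0)
¬¬c: Gödel ¬ of 0 = 1 (operand is 0)
(¬¬c ⊃ b): 1 > 0.18, so result = 0.18
((¬¬(¬b ∨ (¬b ∨ b)) ∨ a) ⊃ (¬¬c ⊃ b)): 1 > 0.18, so result = 0.18
(a ∧ c) = min(0.01, 0.73) = 0.01
(c ⊃ c): 0.73 ≤ 0.73, so result = 1
(a ∧ (c ⊃ c)) = min(0.01, 1) = 0.01
((a ∧ c) ⊃ (a ∧ (c ⊃ c))): 0.01 ≤ 0.01, so result = 1
¬((a ∧ c) ⊃ (a ∧ (c ⊃ c))): Gödel ¬ of 1 = 0 (operand ≠ 0)
(¬((a ∧ c) ⊃ (a ∧ (c ⊃ c))) ⊃ a): 0 ≤ 0.01, so result = 1
(a ∧ (¬((a ∧ c) ⊃ (a ∧ (c ⊃ c))) ⊃ a)) = min(0.01, 1) = 0.01
(((¬¬(¬b ∨ (¬b ∨ b)) ∨ a) ⊃ (¬¬c ⊃ b)) ∨ (a ∧ (¬((a ∧ c) ⊃ (a ∧ (c ⊃ c))) ⊃ a))) = max(0.18, 0.01) = 0.18

0.18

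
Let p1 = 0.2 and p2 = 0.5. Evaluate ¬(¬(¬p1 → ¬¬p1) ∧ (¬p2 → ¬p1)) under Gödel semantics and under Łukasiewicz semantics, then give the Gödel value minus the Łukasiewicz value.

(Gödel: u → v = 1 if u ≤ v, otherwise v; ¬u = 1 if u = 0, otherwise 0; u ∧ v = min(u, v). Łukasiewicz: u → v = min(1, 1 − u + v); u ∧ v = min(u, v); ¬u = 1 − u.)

0.60

Gödel evaluation:
  ¬p1: Gödel ¬ of 0.2 = 0 (operand ≠ 0)
  ¬p1: Gödel ¬ of 0.2 = 0 (operand ≠ 0)
  ¬¬p1: Gödel ¬ of 0 = 1 (operand is 0)
  (¬p1 → ¬¬p1): 0 ≤ 1, so result = 1
  ¬(¬p1 → ¬¬p1): Gödel ¬ of 1 = 0 (operand ≠ 0)
  ¬p2: Gödel ¬ of 0.5 = 0 (operand ≠ 0)
  ¬p1: Gödel ¬ of 0.2 = 0 (operand ≠ 0)
  (¬p2 → ¬p1): 0 ≤ 0, so result = 1
  (¬(¬p1 → ¬¬p1) ∧ (¬p2 → ¬p1)) = min(0, 1) = 0
  ¬(¬(¬p1 → ¬¬p1) ∧ (¬p2 → ¬p1)): Gödel ¬ of 0 = 1 (operand is 0)
  Gödel value = 1
Łukasiewicz evaluation:
  ¬p1: Łukasiewicz ¬ gives 1 − 0.2 = 0.8
  ¬p1: Łukasiewicz ¬ gives 1 − 0.2 = 0.8
  ¬¬p1: Łukasiewicz ¬ gives 1 − 0.8 = 0.2
  (¬p1 → ¬¬p1): min(1, 1 − 0.8 + 0.2) = 0.4
  ¬(¬p1 → ¬¬p1): Łukasiewicz ¬ gives 1 − 0.4 = 0.6
  ¬p2: Łukasiewicz ¬ gives 1 − 0.5 = 0.5
  ¬p1: Łukasiewicz ¬ gives 1 − 0.2 = 0.8
  (¬p2 → ¬p1): min(1, 1 − 0.5 + 0.8) = 1
  (¬(¬p1 → ¬¬p1) ∧ (¬p2 → ¬p1)) = min(0.6, 1) = 0.6
  ¬(¬(¬p1 → ¬¬p1) ∧ (¬p2 → ¬p1)): Łukasiewicz ¬ gives 1 − 0.6 = 0.4
  Łukasiewicz value = 0.4
Difference: 1 − 0.4 = 0.60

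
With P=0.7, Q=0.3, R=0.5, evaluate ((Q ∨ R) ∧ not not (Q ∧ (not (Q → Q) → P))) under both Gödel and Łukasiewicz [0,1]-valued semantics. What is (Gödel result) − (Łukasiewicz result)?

Gödel evaluation:
  (Q ∨ R) = max(0.3, 0.5) = 0.5
  (Q → Q): 0.3 ≤ 0.3, so result = 1
  not (Q → Q): Gödel ¬ of 1 = 0 (operand ≠ 0)
  (not (Q → Q) → P): 0 ≤ 0.7, so result = 1
  (Q ∧ (not (Q → Q) → P)) = min(0.3, 1) = 0.3
  not (Q ∧ (not (Q → Q) → P)): Gödel ¬ of 0.3 = 0 (operand ≠ 0)
  not not (Q ∧ (not (Q → Q) → P)): Gödel ¬ of 0 = 1 (operand is 0)
  ((Q ∨ R) ∧ not not (Q ∧ (not (Q → Q) → P))) = min(0.5, 1) = 0.5
  Gödel value = 0.5
Łukasiewicz evaluation:
  (Q ∨ R) = max(0.3, 0.5) = 0.5
  (Q → Q): min(1, 1 − 0.3 + 0.3) = 1
  not (Q → Q): Łukasiewicz ¬ gives 1 − 1 = 0
  (not (Q → Q) → P): min(1, 1 − 0 + 0.7) = 1
  (Q ∧ (not (Q → Q) → P)) = min(0.3, 1) = 0.3
  not (Q ∧ (not (Q → Q) → P)): Łukasiewicz ¬ gives 1 − 0.3 = 0.7
  not not (Q ∧ (not (Q → Q) → P)): Łukasiewicz ¬ gives 1 − 0.7 = 0.3
  ((Q ∨ R) ∧ not not (Q ∧ (not (Q → Q) → P))) = min(0.5, 0.3) = 0.3
  Łukasiewicz value = 0.3
Difference: 0.5 − 0.3 = 0.20

0.20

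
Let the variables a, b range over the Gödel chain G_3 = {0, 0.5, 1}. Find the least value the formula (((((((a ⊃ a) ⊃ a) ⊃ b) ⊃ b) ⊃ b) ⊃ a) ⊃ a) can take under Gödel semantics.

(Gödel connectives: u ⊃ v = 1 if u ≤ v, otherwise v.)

0.50

The minimum is attained at a = 0.5, b = 0:
  (a ⊃ a): 0.5 ≤ 0.5, so result = 1
  ((a ⊃ a) ⊃ a): 1 > 0.5, so result = 0.5
  (((a ⊃ a) ⊃ a) ⊃ b): 0.5 > 0, so result = 0
  ((((a ⊃ a) ⊃ a) ⊃ b) ⊃ b): 0 ≤ 0, so result = 1
  (((((a ⊃ a) ⊃ a) ⊃ b) ⊃ b) ⊃ b): 1 > 0, so result = 0
  ((((((a ⊃ a) ⊃ a) ⊃ b) ⊃ b) ⊃ b) ⊃ a): 0 ≤ 0.5, so result = 1
  (((((((a ⊃ a) ⊃ a) ⊃ b) ⊃ b) ⊃ b) ⊃ a) ⊃ a): 1 > 0.5, so result = 0.5
Checking all 9 assignments confirms none give a value below 0.50.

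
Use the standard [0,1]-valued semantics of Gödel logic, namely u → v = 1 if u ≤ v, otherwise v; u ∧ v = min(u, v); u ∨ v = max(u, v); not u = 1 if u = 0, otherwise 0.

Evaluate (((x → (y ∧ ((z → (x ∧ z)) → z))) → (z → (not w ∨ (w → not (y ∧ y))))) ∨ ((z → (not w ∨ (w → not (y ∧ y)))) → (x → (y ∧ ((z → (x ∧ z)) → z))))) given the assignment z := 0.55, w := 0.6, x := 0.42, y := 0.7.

(x ∧ z) = min(0.42, 0.55) = 0.42
(z → (x ∧ z)): 0.55 > 0.42, so result = 0.42
((z → (x ∧ z)) → z): 0.42 ≤ 0.55, so result = 1
(y ∧ ((z → (x ∧ z)) → z)) = min(0.7, 1) = 0.7
(x → (y ∧ ((z → (x ∧ z)) → z))): 0.42 ≤ 0.7, so result = 1
not w: Gödel ¬ of 0.6 = 0 (operand ≠ 0)
(y ∧ y) = min(0.7, 0.7) = 0.7
not (y ∧ y): Gödel ¬ of 0.7 = 0 (operand ≠ 0)
(w → not (y ∧ y)): 0.6 > 0, so result = 0
(not w ∨ (w → not (y ∧ y))) = max(0, 0) = 0
(z → (not w ∨ (w → not (y ∧ y)))): 0.55 > 0, so result = 0
((x → (y ∧ ((z → (x ∧ z)) → z))) → (z → (not w ∨ (w → not (y ∧ y))))): 1 > 0, so result = 0
not w: Gödel ¬ of 0.6 = 0 (operand ≠ 0)
(y ∧ y) = min(0.7, 0.7) = 0.7
not (y ∧ y): Gödel ¬ of 0.7 = 0 (operand ≠ 0)
(w → not (y ∧ y)): 0.6 > 0, so result = 0
(not w ∨ (w → not (y ∧ y))) = max(0, 0) = 0
(z → (not w ∨ (w → not (y ∧ y)))): 0.55 > 0, so result = 0
(x ∧ z) = min(0.42, 0.55) = 0.42
(z → (x ∧ z)): 0.55 > 0.42, so result = 0.42
((z → (x ∧ z)) → z): 0.42 ≤ 0.55, so result = 1
(y ∧ ((z → (x ∧ z)) → z)) = min(0.7, 1) = 0.7
(x → (y ∧ ((z → (x ∧ z)) → z))): 0.42 ≤ 0.7, so result = 1
((z → (not w ∨ (w → not (y ∧ y)))) → (x → (y ∧ ((z → (x ∧ z)) → z)))): 0 ≤ 1, so result = 1
(((x → (y ∧ ((z → (x ∧ z)) → z))) → (z → (not w ∨ (w → not (y ∧ y))))) ∨ ((z → (not w ∨ (w → not (y ∧ y)))) → (x → (y ∧ ((z → (x ∧ z)) → z))))) = max(0, 1) = 1

1.00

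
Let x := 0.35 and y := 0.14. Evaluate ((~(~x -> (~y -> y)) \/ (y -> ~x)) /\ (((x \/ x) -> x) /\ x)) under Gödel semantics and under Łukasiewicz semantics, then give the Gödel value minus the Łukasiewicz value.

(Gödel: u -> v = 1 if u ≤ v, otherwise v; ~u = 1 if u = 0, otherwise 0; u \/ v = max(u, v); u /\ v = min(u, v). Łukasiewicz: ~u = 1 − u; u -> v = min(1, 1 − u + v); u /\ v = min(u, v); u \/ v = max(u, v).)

-0.35

Gödel evaluation:
  ~x: Gödel ¬ of 0.35 = 0 (operand ≠ 0)
  ~y: Gödel ¬ of 0.14 = 0 (operand ≠ 0)
  (~y -> y): 0 ≤ 0.14, so result = 1
  (~x -> (~y -> y)): 0 ≤ 1, so result = 1
  ~(~x -> (~y -> y)): Gödel ¬ of 1 = 0 (operand ≠ 0)
  ~x: Gödel ¬ of 0.35 = 0 (operand ≠ 0)
  (y -> ~x): 0.14 > 0, so result = 0
  (~(~x -> (~y -> y)) \/ (y -> ~x)) = max(0, 0) = 0
  (x \/ x) = max(0.35, 0.35) = 0.35
  ((x \/ x) -> x): 0.35 ≤ 0.35, so result = 1
  (((x \/ x) -> x) /\ x) = min(1, 0.35) = 0.35
  ((~(~x -> (~y -> y)) \/ (y -> ~x)) /\ (((x \/ x) -> x) /\ x)) = min(0, 0.35) = 0
  Gödel value = 0
Łukasiewicz evaluation:
  ~x: Łukasiewicz ¬ gives 1 − 0.35 = 0.65
  ~y: Łukasiewicz ¬ gives 1 − 0.14 = 0.86
  (~y -> y): min(1, 1 − 0.86 + 0.14) = 0.28
  (~x -> (~y -> y)): min(1, 1 − 0.65 + 0.28) = 0.63
  ~(~x -> (~y -> y)): Łukasiewicz ¬ gives 1 − 0.63 = 0.37
  ~x: Łukasiewicz ¬ gives 1 − 0.35 = 0.65
  (y -> ~x): min(1, 1 − 0.14 + 0.65) = 1
  (~(~x -> (~y -> y)) \/ (y -> ~x)) = max(0.37, 1) = 1
  (x \/ x) = max(0.35, 0.35) = 0.35
  ((x \/ x) -> x): min(1, 1 − 0.35 + 0.35) = 1
  (((x \/ x) -> x) /\ x) = min(1, 0.35) = 0.35
  ((~(~x -> (~y -> y)) \/ (y -> ~x)) /\ (((x \/ x) -> x) /\ x)) = min(1, 0.35) = 0.35
  Łukasiewicz value = 0.35
Difference: 0 − 0.35 = -0.35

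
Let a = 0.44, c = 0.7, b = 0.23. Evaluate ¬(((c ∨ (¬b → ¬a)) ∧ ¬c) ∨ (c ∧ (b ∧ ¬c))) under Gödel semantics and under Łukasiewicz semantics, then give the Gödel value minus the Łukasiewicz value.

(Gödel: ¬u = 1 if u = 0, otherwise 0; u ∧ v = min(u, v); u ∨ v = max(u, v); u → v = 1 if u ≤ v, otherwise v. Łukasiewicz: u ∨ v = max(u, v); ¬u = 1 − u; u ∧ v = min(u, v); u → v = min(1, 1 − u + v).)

0.30

Gödel evaluation:
  ¬b: Gödel ¬ of 0.23 = 0 (operand ≠ 0)
  ¬a: Gödel ¬ of 0.44 = 0 (operand ≠ 0)
  (¬b → ¬a): 0 ≤ 0, so result = 1
  (c ∨ (¬b → ¬a)) = max(0.7, 1) = 1
  ¬c: Gödel ¬ of 0.7 = 0 (operand ≠ 0)
  ((c ∨ (¬b → ¬a)) ∧ ¬c) = min(1, 0) = 0
  ¬c: Gödel ¬ of 0.7 = 0 (operand ≠ 0)
  (b ∧ ¬c) = min(0.23, 0) = 0
  (c ∧ (b ∧ ¬c)) = min(0.7, 0) = 0
  (((c ∨ (¬b → ¬a)) ∧ ¬c) ∨ (c ∧ (b ∧ ¬c))) = max(0, 0) = 0
  ¬(((c ∨ (¬b → ¬a)) ∧ ¬c) ∨ (c ∧ (b ∧ ¬c))): Gödel ¬ of 0 = 1 (operand is 0)
  Gödel value = 1
Łukasiewicz evaluation:
  ¬b: Łukasiewicz ¬ gives 1 − 0.23 = 0.77
  ¬a: Łukasiewicz ¬ gives 1 − 0.44 = 0.56
  (¬b → ¬a): min(1, 1 − 0.77 + 0.56) = 0.79
  (c ∨ (¬b → ¬a)) = max(0.7, 0.79) = 0.79
  ¬c: Łukasiewicz ¬ gives 1 − 0.7 = 0.3
  ((c ∨ (¬b → ¬a)) ∧ ¬c) = min(0.79, 0.3) = 0.3
  ¬c: Łukasiewicz ¬ gives 1 − 0.7 = 0.3
  (b ∧ ¬c) = min(0.23, 0.3) = 0.23
  (c ∧ (b ∧ ¬c)) = min(0.7, 0.23) = 0.23
  (((c ∨ (¬b → ¬a)) ∧ ¬c) ∨ (c ∧ (b ∧ ¬c))) = max(0.3, 0.23) = 0.3
  ¬(((c ∨ (¬b → ¬a)) ∧ ¬c) ∨ (c ∧ (b ∧ ¬c))): Łukasiewicz ¬ gives 1 − 0.3 = 0.7
  Łukasiewicz value = 0.7
Difference: 1 − 0.7 = 0.30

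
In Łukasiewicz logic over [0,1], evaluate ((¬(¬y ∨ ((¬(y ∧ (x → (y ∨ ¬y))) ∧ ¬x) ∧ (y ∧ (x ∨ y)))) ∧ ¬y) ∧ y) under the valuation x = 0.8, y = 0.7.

0.30

¬y: Łukasiewicz ¬ gives 1 − 0.7 = 0.3
¬y: Łukasiewicz ¬ gives 1 − 0.7 = 0.3
(y ∨ ¬y) = max(0.7, 0.3) = 0.7
(x → (y ∨ ¬y)): min(1, 1 − 0.8 + 0.7) = 0.9
(y ∧ (x → (y ∨ ¬y))) = min(0.7, 0.9) = 0.7
¬(y ∧ (x → (y ∨ ¬y))): Łukasiewicz ¬ gives 1 − 0.7 = 0.3
¬x: Łukasiewicz ¬ gives 1 − 0.8 = 0.2
(¬(y ∧ (x → (y ∨ ¬y))) ∧ ¬x) = min(0.3, 0.2) = 0.2
(x ∨ y) = max(0.8, 0.7) = 0.8
(y ∧ (x ∨ y)) = min(0.7, 0.8) = 0.7
((¬(y ∧ (x → (y ∨ ¬y))) ∧ ¬x) ∧ (y ∧ (x ∨ y))) = min(0.2, 0.7) = 0.2
(¬y ∨ ((¬(y ∧ (x → (y ∨ ¬y))) ∧ ¬x) ∧ (y ∧ (x ∨ y)))) = max(0.3, 0.2) = 0.3
¬(¬y ∨ ((¬(y ∧ (x → (y ∨ ¬y))) ∧ ¬x) ∧ (y ∧ (x ∨ y)))): Łukasiewicz ¬ gives 1 − 0.3 = 0.7
¬y: Łukasiewicz ¬ gives 1 − 0.7 = 0.3
(¬(¬y ∨ ((¬(y ∧ (x → (y ∨ ¬y))) ∧ ¬x) ∧ (y ∧ (x ∨ y)))) ∧ ¬y) = min(0.7, 0.3) = 0.3
((¬(¬y ∨ ((¬(y ∧ (x → (y ∨ ¬y))) ∧ ¬x) ∧ (y ∧ (x ∨ y)))) ∧ ¬y) ∧ y) = min(0.3, 0.7) = 0.3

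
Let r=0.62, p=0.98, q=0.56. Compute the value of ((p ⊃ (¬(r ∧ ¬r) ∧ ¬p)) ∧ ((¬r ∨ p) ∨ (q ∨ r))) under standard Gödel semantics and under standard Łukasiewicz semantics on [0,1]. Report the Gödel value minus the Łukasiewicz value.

-0.04

Gödel evaluation:
  ¬r: Gödel ¬ of 0.62 = 0 (operand ≠ 0)
  (r ∧ ¬r) = min(0.62, 0) = 0
  ¬(r ∧ ¬r): Gödel ¬ of 0 = 1 (operand is 0)
  ¬p: Gödel ¬ of 0.98 = 0 (operand ≠ 0)
  (¬(r ∧ ¬r) ∧ ¬p) = min(1, 0) = 0
  (p ⊃ (¬(r ∧ ¬r) ∧ ¬p)): 0.98 > 0, so result = 0
  ¬r: Gödel ¬ of 0.62 = 0 (operand ≠ 0)
  (¬r ∨ p) = max(0, 0.98) = 0.98
  (q ∨ r) = max(0.56, 0.62) = 0.62
  ((¬r ∨ p) ∨ (q ∨ r)) = max(0.98, 0.62) = 0.98
  ((p ⊃ (¬(r ∧ ¬r) ∧ ¬p)) ∧ ((¬r ∨ p) ∨ (q ∨ r))) = min(0, 0.98) = 0
  Gödel value = 0
Łukasiewicz evaluation:
  ¬r: Łukasiewicz ¬ gives 1 − 0.62 = 0.38
  (r ∧ ¬r) = min(0.62, 0.38) = 0.38
  ¬(r ∧ ¬r): Łukasiewicz ¬ gives 1 − 0.38 = 0.62
  ¬p: Łukasiewicz ¬ gives 1 − 0.98 = 0.02
  (¬(r ∧ ¬r) ∧ ¬p) = min(0.62, 0.02) = 0.02
  (p ⊃ (¬(r ∧ ¬r) ∧ ¬p)): min(1, 1 − 0.98 + 0.02) = 0.04
  ¬r: Łukasiewicz ¬ gives 1 − 0.62 = 0.38
  (¬r ∨ p) = max(0.38, 0.98) = 0.98
  (q ∨ r) = max(0.56, 0.62) = 0.62
  ((¬r ∨ p) ∨ (q ∨ r)) = max(0.98, 0.62) = 0.98
  ((p ⊃ (¬(r ∧ ¬r) ∧ ¬p)) ∧ ((¬r ∨ p) ∨ (q ∨ r))) = min(0.04, 0.98) = 0.04
  Łukasiewicz value = 0.04
Difference: 0 − 0.04 = -0.04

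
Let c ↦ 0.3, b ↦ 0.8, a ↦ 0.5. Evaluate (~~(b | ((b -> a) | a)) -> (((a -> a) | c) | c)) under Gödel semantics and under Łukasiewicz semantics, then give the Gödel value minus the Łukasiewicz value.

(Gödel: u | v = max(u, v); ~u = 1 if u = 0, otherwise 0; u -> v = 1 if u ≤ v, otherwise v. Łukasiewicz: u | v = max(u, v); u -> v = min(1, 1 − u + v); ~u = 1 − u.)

0.00

Gödel evaluation:
  (b -> a): 0.8 > 0.5, so result = 0.5
  ((b -> a) | a) = max(0.5, 0.5) = 0.5
  (b | ((b -> a) | a)) = max(0.8, 0.5) = 0.8
  ~(b | ((b -> a) | a)): Gödel ¬ of 0.8 = 0 (operand ≠ 0)
  ~~(b | ((b -> a) | a)): Gödel ¬ of 0 = 1 (operand is 0)
  (a -> a): 0.5 ≤ 0.5, so result = 1
  ((a -> a) | c) = max(1, 0.3) = 1
  (((a -> a) | c) | c) = max(1, 0.3) = 1
  (~~(b | ((b -> a) | a)) -> (((a -> a) | c) | c)): 1 ≤ 1, so result = 1
  Gödel value = 1
Łukasiewicz evaluation:
  (b -> a): min(1, 1 − 0.8 + 0.5) = 0.7
  ((b -> a) | a) = max(0.7, 0.5) = 0.7
  (b | ((b -> a) | a)) = max(0.8, 0.7) = 0.8
  ~(b | ((b -> a) | a)): Łukasiewicz ¬ gives 1 − 0.8 = 0.2
  ~~(b | ((b -> a) | a)): Łukasiewicz ¬ gives 1 − 0.2 = 0.8
  (a -> a): min(1, 1 − 0.5 + 0.5) = 1
  ((a -> a) | c) = max(1, 0.3) = 1
  (((a -> a) | c) | c) = max(1, 0.3) = 1
  (~~(b | ((b -> a) | a)) -> (((a -> a) | c) | c)): min(1, 1 − 0.8 + 1) = 1
  Łukasiewicz value = 1
Difference: 1 − 1 = 0.00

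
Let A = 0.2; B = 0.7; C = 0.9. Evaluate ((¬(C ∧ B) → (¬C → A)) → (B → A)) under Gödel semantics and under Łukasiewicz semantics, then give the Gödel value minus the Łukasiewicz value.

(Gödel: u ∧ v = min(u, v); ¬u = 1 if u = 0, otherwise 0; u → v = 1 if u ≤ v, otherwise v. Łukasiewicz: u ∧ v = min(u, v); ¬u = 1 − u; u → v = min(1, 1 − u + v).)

-0.30

Gödel evaluation:
  (C ∧ B) = min(0.9, 0.7) = 0.7
  ¬(C ∧ B): Gödel ¬ of 0.7 = 0 (operand ≠ 0)
  ¬C: Gödel ¬ of 0.9 = 0 (operand ≠ 0)
  (¬C → A): 0 ≤ 0.2, so result = 1
  (¬(C ∧ B) → (¬C → A)): 0 ≤ 1, so result = 1
  (B → A): 0.7 > 0.2, so result = 0.2
  ((¬(C ∧ B) → (¬C → A)) → (B → A)): 1 > 0.2, so result = 0.2
  Gödel value = 0.2
Łukasiewicz evaluation:
  (C ∧ B) = min(0.9, 0.7) = 0.7
  ¬(C ∧ B): Łukasiewicz ¬ gives 1 − 0.7 = 0.3
  ¬C: Łukasiewicz ¬ gives 1 − 0.9 = 0.1
  (¬C → A): min(1, 1 − 0.1 + 0.2) = 1
  (¬(C ∧ B) → (¬C → A)): min(1, 1 − 0.3 + 1) = 1
  (B → A): min(1, 1 − 0.7 + 0.2) = 0.5
  ((¬(C ∧ B) → (¬C → A)) → (B → A)): min(1, 1 − 1 + 0.5) = 0.5
  Łukasiewicz value = 0.5
Difference: 0.2 − 0.5 = -0.30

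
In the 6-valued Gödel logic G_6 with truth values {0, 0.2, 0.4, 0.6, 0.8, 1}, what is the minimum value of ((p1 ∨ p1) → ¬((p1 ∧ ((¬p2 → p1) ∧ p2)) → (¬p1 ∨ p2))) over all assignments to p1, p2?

The minimum is attained at p1 = 0.2, p2 = 0:
  (p1 ∨ p1) = max(0.2, 0.2) = 0.2
  ¬p2: Gödel ¬ of 0 = 1 (operand is 0)
  (¬p2 → p1): 1 > 0.2, so result = 0.2
  ((¬p2 → p1) ∧ p2) = min(0.2, 0) = 0
  (p1 ∧ ((¬p2 → p1) ∧ p2)) = min(0.2, 0) = 0
  ¬p1: Gödel ¬ of 0.2 = 0 (operand ≠ 0)
  (¬p1 ∨ p2) = max(0, 0) = 0
  ((p1 ∧ ((¬p2 → p1) ∧ p2)) → (¬p1 ∨ p2)): 0 ≤ 0, so result = 1
  ¬((p1 ∧ ((¬p2 → p1) ∧ p2)) → (¬p1 ∨ p2)): Gödel ¬ of 1 = 0 (operand ≠ 0)
  ((p1 ∨ p1) → ¬((p1 ∧ ((¬p2 → p1) ∧ p2)) → (¬p1 ∨ p2))): 0.2 > 0, so result = 0
Checking all 36 assignments confirms none give a value below 0.00.

0.00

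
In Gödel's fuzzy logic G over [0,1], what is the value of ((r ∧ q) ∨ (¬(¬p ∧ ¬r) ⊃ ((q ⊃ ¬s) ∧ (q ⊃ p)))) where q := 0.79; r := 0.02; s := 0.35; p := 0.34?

0.02

(r ∧ q) = min(0.02, 0.79) = 0.02
¬p: Gödel ¬ of 0.34 = 0 (operand ≠ 0)
¬r: Gödel ¬ of 0.02 = 0 (operand ≠ 0)
(¬p ∧ ¬r) = min(0, 0) = 0
¬(¬p ∧ ¬r): Gödel ¬ of 0 = 1 (operand is 0)
¬s: Gödel ¬ of 0.35 = 0 (operand ≠ 0)
(q ⊃ ¬s): 0.79 > 0, so result = 0
(q ⊃ p): 0.79 > 0.34, so result = 0.34
((q ⊃ ¬s) ∧ (q ⊃ p)) = min(0, 0.34) = 0
(¬(¬p ∧ ¬r) ⊃ ((q ⊃ ¬s) ∧ (q ⊃ p))): 1 > 0, so result = 0
((r ∧ q) ∨ (¬(¬p ∧ ¬r) ⊃ ((q ⊃ ¬s) ∧ (q ⊃ p)))) = max(0.02, 0) = 0.02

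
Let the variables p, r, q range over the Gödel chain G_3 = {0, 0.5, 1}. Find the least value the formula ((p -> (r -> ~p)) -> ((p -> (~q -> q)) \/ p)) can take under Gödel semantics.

0.50

The minimum is attained at p = 0.5, r = 0, q = 0:
  ~p: Gödel ¬ of 0.5 = 0 (operand ≠ 0)
  (r -> ~p): 0 ≤ 0, so result = 1
  (p -> (r -> ~p)): 0.5 ≤ 1, so result = 1
  ~q: Gödel ¬ of 0 = 1 (operand is 0)
  (~q -> q): 1 > 0, so result = 0
  (p -> (~q -> q)): 0.5 > 0, so result = 0
  ((p -> (~q -> q)) \/ p) = max(0, 0.5) = 0.5
  ((p -> (r -> ~p)) -> ((p -> (~q -> q)) \/ p)): 1 > 0.5, so result = 0.5
Checking all 27 assignments confirms none give a value below 0.50.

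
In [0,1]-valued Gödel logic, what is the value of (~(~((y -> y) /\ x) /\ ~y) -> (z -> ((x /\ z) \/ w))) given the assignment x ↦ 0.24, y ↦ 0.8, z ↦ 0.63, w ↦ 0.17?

(y -> y): 0.8 ≤ 0.8, so result = 1
((y -> y) /\ x) = min(1, 0.24) = 0.24
~((y -> y) /\ x): Gödel ¬ of 0.24 = 0 (operand ≠ 0)
~y: Gödel ¬ of 0.8 = 0 (operand ≠ 0)
(~((y -> y) /\ x) /\ ~y) = min(0, 0) = 0
~(~((y -> y) /\ x) /\ ~y): Gödel ¬ of 0 = 1 (operand is 0)
(x /\ z) = min(0.24, 0.63) = 0.24
((x /\ z) \/ w) = max(0.24, 0.17) = 0.24
(z -> ((x /\ z) \/ w)): 0.63 > 0.24, so result = 0.24
(~(~((y -> y) /\ x) /\ ~y) -> (z -> ((x /\ z) \/ w))): 1 > 0.24, so result = 0.24

0.24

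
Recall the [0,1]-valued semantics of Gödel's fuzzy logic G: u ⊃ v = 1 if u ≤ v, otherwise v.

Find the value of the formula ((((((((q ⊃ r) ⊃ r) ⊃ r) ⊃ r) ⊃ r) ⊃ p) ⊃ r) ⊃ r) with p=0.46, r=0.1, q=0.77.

1.00

(q ⊃ r): 0.77 > 0.1, so result = 0.1
((q ⊃ r) ⊃ r): 0.1 ≤ 0.1, so result = 1
(((q ⊃ r) ⊃ r) ⊃ r): 1 > 0.1, so result = 0.1
((((q ⊃ r) ⊃ r) ⊃ r) ⊃ r): 0.1 ≤ 0.1, so result = 1
(((((q ⊃ r) ⊃ r) ⊃ r) ⊃ r) ⊃ r): 1 > 0.1, so result = 0.1
((((((q ⊃ r) ⊃ r) ⊃ r) ⊃ r) ⊃ r) ⊃ p): 0.1 ≤ 0.46, so result = 1
(((((((q ⊃ r) ⊃ r) ⊃ r) ⊃ r) ⊃ r) ⊃ p) ⊃ r): 1 > 0.1, so result = 0.1
((((((((q ⊃ r) ⊃ r) ⊃ r) ⊃ r) ⊃ r) ⊃ p) ⊃ r) ⊃ r): 0.1 ≤ 0.1, so result = 1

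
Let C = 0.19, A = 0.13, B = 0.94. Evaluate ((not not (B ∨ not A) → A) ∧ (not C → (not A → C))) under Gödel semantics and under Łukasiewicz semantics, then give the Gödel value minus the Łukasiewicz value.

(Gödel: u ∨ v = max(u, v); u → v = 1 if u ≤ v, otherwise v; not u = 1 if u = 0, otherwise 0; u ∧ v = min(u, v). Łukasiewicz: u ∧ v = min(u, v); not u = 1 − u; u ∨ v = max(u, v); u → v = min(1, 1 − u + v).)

Gödel evaluation:
  not A: Gödel ¬ of 0.13 = 0 (operand ≠ 0)
  (B ∨ not A) = max(0.94, 0) = 0.94
  not (B ∨ not A): Gödel ¬ of 0.94 = 0 (operand ≠ 0)
  not not (B ∨ not A): Gödel ¬ of 0 = 1 (operand is 0)
  (not not (B ∨ not A) → A): 1 > 0.13, so result = 0.13
  not C: Gödel ¬ of 0.19 = 0 (operand ≠ 0)
  not A: Gödel ¬ of 0.13 = 0 (operand ≠ 0)
  (not A → C): 0 ≤ 0.19, so result = 1
  (not C → (not A → C)): 0 ≤ 1, so result = 1
  ((not not (B ∨ not A) → A) ∧ (not C → (not A → C))) = min(0.13, 1) = 0.13
  Gödel value = 0.13
Łukasiewicz evaluation:
  not A: Łukasiewicz ¬ gives 1 − 0.13 = 0.87
  (B ∨ not A) = max(0.94, 0.87) = 0.94
  not (B ∨ not A): Łukasiewicz ¬ gives 1 − 0.94 = 0.06
  not not (B ∨ not A): Łukasiewicz ¬ gives 1 − 0.06 = 0.94
  (not not (B ∨ not A) → A): min(1, 1 − 0.94 + 0.13) = 0.19
  not C: Łukasiewicz ¬ gives 1 − 0.19 = 0.81
  not A: Łukasiewicz ¬ gives 1 − 0.13 = 0.87
  (not A → C): min(1, 1 − 0.87 + 0.19) = 0.32
  (not C → (not A → C)): min(1, 1 − 0.81 + 0.32) = 0.51
  ((not not (B ∨ not A) → A) ∧ (not C → (not A → C))) = min(0.19, 0.51) = 0.19
  Łukasiewicz value = 0.19
Difference: 0.13 − 0.19 = -0.06

-0.06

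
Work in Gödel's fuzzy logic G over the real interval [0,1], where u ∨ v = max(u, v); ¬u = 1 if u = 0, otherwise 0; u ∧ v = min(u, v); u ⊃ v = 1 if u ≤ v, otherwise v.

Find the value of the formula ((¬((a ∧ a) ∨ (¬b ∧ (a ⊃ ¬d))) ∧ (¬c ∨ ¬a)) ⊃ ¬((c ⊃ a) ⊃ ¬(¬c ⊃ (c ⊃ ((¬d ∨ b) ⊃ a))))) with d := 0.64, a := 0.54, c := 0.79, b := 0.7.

1.00

(a ∧ a) = min(0.54, 0.54) = 0.54
¬b: Gödel ¬ of 0.7 = 0 (operand ≠ 0)
¬d: Gödel ¬ of 0.64 = 0 (operand ≠ 0)
(a ⊃ ¬d): 0.54 > 0, so result = 0
(¬b ∧ (a ⊃ ¬d)) = min(0, 0) = 0
((a ∧ a) ∨ (¬b ∧ (a ⊃ ¬d))) = max(0.54, 0) = 0.54
¬((a ∧ a) ∨ (¬b ∧ (a ⊃ ¬d))): Gödel ¬ of 0.54 = 0 (operand ≠ 0)
¬c: Gödel ¬ of 0.79 = 0 (operand ≠ 0)
¬a: Gödel ¬ of 0.54 = 0 (operand ≠ 0)
(¬c ∨ ¬a) = max(0, 0) = 0
(¬((a ∧ a) ∨ (¬b ∧ (a ⊃ ¬d))) ∧ (¬c ∨ ¬a)) = min(0, 0) = 0
(c ⊃ a): 0.79 > 0.54, so result = 0.54
¬c: Gödel ¬ of 0.79 = 0 (operand ≠ 0)
¬d: Gödel ¬ of 0.64 = 0 (operand ≠ 0)
(¬d ∨ b) = max(0, 0.7) = 0.7
((¬d ∨ b) ⊃ a): 0.7 > 0.54, so result = 0.54
(c ⊃ ((¬d ∨ b) ⊃ a)): 0.79 > 0.54, so result = 0.54
(¬c ⊃ (c ⊃ ((¬d ∨ b) ⊃ a))): 0 ≤ 0.54, so result = 1
¬(¬c ⊃ (c ⊃ ((¬d ∨ b) ⊃ a))): Gödel ¬ of 1 = 0 (operand ≠ 0)
((c ⊃ a) ⊃ ¬(¬c ⊃ (c ⊃ ((¬d ∨ b) ⊃ a)))): 0.54 > 0, so result = 0
¬((c ⊃ a) ⊃ ¬(¬c ⊃ (c ⊃ ((¬d ∨ b) ⊃ a)))): Gödel ¬ of 0 = 1 (operand is 0)
((¬((a ∧ a) ∨ (¬b ∧ (a ⊃ ¬d))) ∧ (¬c ∨ ¬a)) ⊃ ¬((c ⊃ a) ⊃ ¬(¬c ⊃ (c ⊃ ((¬d ∨ b) ⊃ a))))): 0 ≤ 1, so result = 1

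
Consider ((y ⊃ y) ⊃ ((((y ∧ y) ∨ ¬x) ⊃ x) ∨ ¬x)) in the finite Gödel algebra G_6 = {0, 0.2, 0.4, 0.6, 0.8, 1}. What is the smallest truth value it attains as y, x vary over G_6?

The minimum is attained at y = 0.4, x = 0.2:
  (y ⊃ y): 0.4 ≤ 0.4, so result = 1
  (y ∧ y) = min(0.4, 0.4) = 0.4
  ¬x: Gödel ¬ of 0.2 = 0 (operand ≠ 0)
  ((y ∧ y) ∨ ¬x) = max(0.4, 0) = 0.4
  (((y ∧ y) ∨ ¬x) ⊃ x): 0.4 > 0.2, so result = 0.2
  ¬x: Gödel ¬ of 0.2 = 0 (operand ≠ 0)
  ((((y ∧ y) ∨ ¬x) ⊃ x) ∨ ¬x) = max(0.2, 0) = 0.2
  ((y ⊃ y) ⊃ ((((y ∧ y) ∨ ¬x) ⊃ x) ∨ ¬x)): 1 > 0.2, so result = 0.2
Checking all 36 assignments confirms none give a value below 0.20.

0.20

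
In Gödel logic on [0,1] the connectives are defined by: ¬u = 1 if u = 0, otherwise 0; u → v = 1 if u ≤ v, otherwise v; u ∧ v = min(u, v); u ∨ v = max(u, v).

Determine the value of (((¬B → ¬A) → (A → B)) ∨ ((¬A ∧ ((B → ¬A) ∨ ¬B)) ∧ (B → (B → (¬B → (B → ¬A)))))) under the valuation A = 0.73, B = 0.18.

0.18

¬B: Gödel ¬ of 0.18 = 0 (operand ≠ 0)
¬A: Gödel ¬ of 0.73 = 0 (operand ≠ 0)
(¬B → ¬A): 0 ≤ 0, so result = 1
(A → B): 0.73 > 0.18, so result = 0.18
((¬B → ¬A) → (A → B)): 1 > 0.18, so result = 0.18
¬A: Gödel ¬ of 0.73 = 0 (operand ≠ 0)
¬A: Gödel ¬ of 0.73 = 0 (operand ≠ 0)
(B → ¬A): 0.18 > 0, so result = 0
¬B: Gödel ¬ of 0.18 = 0 (operand ≠ 0)
((B → ¬A) ∨ ¬B) = max(0, 0) = 0
(¬A ∧ ((B → ¬A) ∨ ¬B)) = min(0, 0) = 0
¬B: Gödel ¬ of 0.18 = 0 (operand ≠ 0)
¬A: Gödel ¬ of 0.73 = 0 (operand ≠ 0)
(B → ¬A): 0.18 > 0, so result = 0
(¬B → (B → ¬A)): 0 ≤ 0, so result = 1
(B → (¬B → (B → ¬A))): 0.18 ≤ 1, so result = 1
(B → (B → (¬B → (B → ¬A)))): 0.18 ≤ 1, so result = 1
((¬A ∧ ((B → ¬A) ∨ ¬B)) ∧ (B → (B → (¬B → (B → ¬A))))) = min(0, 1) = 0
(((¬B → ¬A) → (A → B)) ∨ ((¬A ∧ ((B → ¬A) ∨ ¬B)) ∧ (B → (B → (¬B → (B → ¬A)))))) = max(0.18, 0) = 0.18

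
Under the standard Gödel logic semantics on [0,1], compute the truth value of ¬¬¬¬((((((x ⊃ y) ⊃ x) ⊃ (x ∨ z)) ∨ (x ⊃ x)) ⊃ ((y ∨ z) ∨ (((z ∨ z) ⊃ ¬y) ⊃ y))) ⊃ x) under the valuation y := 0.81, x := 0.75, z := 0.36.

(x ⊃ y): 0.75 ≤ 0.81, so result = 1
((x ⊃ y) ⊃ x): 1 > 0.75, so result = 0.75
(x ∨ z) = max(0.75, 0.36) = 0.75
(((x ⊃ y) ⊃ x) ⊃ (x ∨ z)): 0.75 ≤ 0.75, so result = 1
(x ⊃ x): 0.75 ≤ 0.75, so result = 1
((((x ⊃ y) ⊃ x) ⊃ (x ∨ z)) ∨ (x ⊃ x)) = max(1, 1) = 1
(y ∨ z) = max(0.81, 0.36) = 0.81
(z ∨ z) = max(0.36, 0.36) = 0.36
¬y: Gödel ¬ of 0.81 = 0 (operand ≠ 0)
((z ∨ z) ⊃ ¬y): 0.36 > 0, so result = 0
(((z ∨ z) ⊃ ¬y) ⊃ y): 0 ≤ 0.81, so result = 1
((y ∨ z) ∨ (((z ∨ z) ⊃ ¬y) ⊃ y)) = max(0.81, 1) = 1
(((((x ⊃ y) ⊃ x) ⊃ (x ∨ z)) ∨ (x ⊃ x)) ⊃ ((y ∨ z) ∨ (((z ∨ z) ⊃ ¬y) ⊃ y))): 1 ≤ 1, so result = 1
((((((x ⊃ y) ⊃ x) ⊃ (x ∨ z)) ∨ (x ⊃ x)) ⊃ ((y ∨ z) ∨ (((z ∨ z) ⊃ ¬y) ⊃ y))) ⊃ x): 1 > 0.75, so result = 0.75
¬((((((x ⊃ y) ⊃ x) ⊃ (x ∨ z)) ∨ (x ⊃ x)) ⊃ ((y ∨ z) ∨ (((z ∨ z) ⊃ ¬y) ⊃ y))) ⊃ x): Gödel ¬ of 0.75 = 0 (operand ≠ 0)
¬¬((((((x ⊃ y) ⊃ x) ⊃ (x ∨ z)) ∨ (x ⊃ x)) ⊃ ((y ∨ z) ∨ (((z ∨ z) ⊃ ¬y) ⊃ y))) ⊃ x): Gödel ¬ of 0 = 1 (operand is 0)
¬¬¬((((((x ⊃ y) ⊃ x) ⊃ (x ∨ z)) ∨ (x ⊃ x)) ⊃ ((y ∨ z) ∨ (((z ∨ z) ⊃ ¬y) ⊃ y))) ⊃ x): Gödel ¬ of 1 = 0 (operand ≠ 0)
¬¬¬¬((((((x ⊃ y) ⊃ x) ⊃ (x ∨ z)) ∨ (x ⊃ x)) ⊃ ((y ∨ z) ∨ (((z ∨ z) ⊃ ¬y) ⊃ y))) ⊃ x): Gödel ¬ of 0 = 1 (operand is 0)

1.00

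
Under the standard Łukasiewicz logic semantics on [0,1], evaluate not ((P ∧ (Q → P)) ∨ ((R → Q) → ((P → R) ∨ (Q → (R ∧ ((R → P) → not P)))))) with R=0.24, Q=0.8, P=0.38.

(Q → P): min(1, 1 − 0.8 + 0.38) = 0.58
(P ∧ (Q → P)) = min(0.38, 0.58) = 0.38
(R → Q): min(1, 1 − 0.24 + 0.8) = 1
(P → R): min(1, 1 − 0.38 + 0.24) = 0.86
(R → P): min(1, 1 − 0.24 + 0.38) = 1
not P: Łukasiewicz ¬ gives 1 − 0.38 = 0.62
((R → P) → not P): min(1, 1 − 1 + 0.62) = 0.62
(R ∧ ((R → P) → not P)) = min(0.24, 0.62) = 0.24
(Q → (R ∧ ((R → P) → not P))): min(1, 1 − 0.8 + 0.24) = 0.44
((P → R) ∨ (Q → (R ∧ ((R → P) → not P)))) = max(0.86, 0.44) = 0.86
((R → Q) → ((P → R) ∨ (Q → (R ∧ ((R → P) → not P))))): min(1, 1 − 1 + 0.86) = 0.86
((P ∧ (Q → P)) ∨ ((R → Q) → ((P → R) ∨ (Q → (R ∧ ((R → P) → not P)))))) = max(0.38, 0.86) = 0.86
not ((P ∧ (Q → P)) ∨ ((R → Q) → ((P → R) ∨ (Q → (R ∧ ((R → P) → not P)))))): Łukasiewicz ¬ gives 1 − 0.86 = 0.14

0.14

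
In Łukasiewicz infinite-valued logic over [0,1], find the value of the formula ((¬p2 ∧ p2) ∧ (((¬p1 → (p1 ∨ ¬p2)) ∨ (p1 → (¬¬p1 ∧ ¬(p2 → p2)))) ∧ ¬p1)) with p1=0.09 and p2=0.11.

¬p2: Łukasiewicz ¬ gives 1 − 0.11 = 0.89
(¬p2 ∧ p2) = min(0.89, 0.11) = 0.11
¬p1: Łukasiewicz ¬ gives 1 − 0.09 = 0.91
¬p2: Łukasiewicz ¬ gives 1 − 0.11 = 0.89
(p1 ∨ ¬p2) = max(0.09, 0.89) = 0.89
(¬p1 → (p1 ∨ ¬p2)): min(1, 1 − 0.91 + 0.89) = 0.98
¬p1: Łukasiewicz ¬ gives 1 − 0.09 = 0.91
¬¬p1: Łukasiewicz ¬ gives 1 − 0.91 = 0.09
(p2 → p2): min(1, 1 − 0.11 + 0.11) = 1
¬(p2 → p2): Łukasiewicz ¬ gives 1 − 1 = 0
(¬¬p1 ∧ ¬(p2 → p2)) = min(0.09, 0) = 0
(p1 → (¬¬p1 ∧ ¬(p2 → p2))): min(1, 1 − 0.09 + 0) = 0.91
((¬p1 → (p1 ∨ ¬p2)) ∨ (p1 → (¬¬p1 ∧ ¬(p2 → p2)))) = max(0.98, 0.91) = 0.98
¬p1: Łukasiewicz ¬ gives 1 − 0.09 = 0.91
(((¬p1 → (p1 ∨ ¬p2)) ∨ (p1 → (¬¬p1 ∧ ¬(p2 → p2)))) ∧ ¬p1) = min(0.98, 0.91) = 0.91
((¬p2 ∧ p2) ∧ (((¬p1 → (p1 ∨ ¬p2)) ∨ (p1 → (¬¬p1 ∧ ¬(p2 → p2)))) ∧ ¬p1)) = min(0.11, 0.91) = 0.11

0.11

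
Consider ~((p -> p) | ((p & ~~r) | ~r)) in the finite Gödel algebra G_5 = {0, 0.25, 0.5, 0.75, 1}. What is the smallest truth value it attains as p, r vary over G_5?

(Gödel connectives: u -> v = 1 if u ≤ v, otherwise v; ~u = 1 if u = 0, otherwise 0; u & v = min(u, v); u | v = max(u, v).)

The minimum is attained at p = 0, r = 0:
  (p -> p): 0 ≤ 0, so result = 1
  ~r: Gödel ¬ of 0 = 1 (operand is 0)
  ~~r: Gödel ¬ of 1 = 0 (operand ≠ 0)
  (p & ~~r) = min(0, 0) = 0
  ~r: Gödel ¬ of 0 = 1 (operand is 0)
  ((p & ~~r) | ~r) = max(0, 1) = 1
  ((p -> p) | ((p & ~~r) | ~r)) = max(1, 1) = 1
  ~((p -> p) | ((p & ~~r) | ~r)): Gödel ¬ of 1 = 0 (operand ≠ 0)
Checking all 25 assignments confirms none give a value below 0.00.

0.00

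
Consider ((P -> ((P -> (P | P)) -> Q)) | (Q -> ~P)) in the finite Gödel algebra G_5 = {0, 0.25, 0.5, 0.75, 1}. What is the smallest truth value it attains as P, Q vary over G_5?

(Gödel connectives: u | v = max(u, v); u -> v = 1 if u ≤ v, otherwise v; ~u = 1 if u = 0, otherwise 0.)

0.25

The minimum is attained at P = 0.5, Q = 0.25:
  (P | P) = max(0.5, 0.5) = 0.5
  (P -> (P | P)): 0.5 ≤ 0.5, so result = 1
  ((P -> (P | P)) -> Q): 1 > 0.25, so result = 0.25
  (P -> ((P -> (P | P)) -> Q)): 0.5 > 0.25, so result = 0.25
  ~P: Gödel ¬ of 0.5 = 0 (operand ≠ 0)
  (Q -> ~P): 0.25 > 0, so result = 0
  ((P -> ((P -> (P | P)) -> Q)) | (Q -> ~P)) = max(0.25, 0) = 0.25
Checking all 25 assignments confirms none give a value below 0.25.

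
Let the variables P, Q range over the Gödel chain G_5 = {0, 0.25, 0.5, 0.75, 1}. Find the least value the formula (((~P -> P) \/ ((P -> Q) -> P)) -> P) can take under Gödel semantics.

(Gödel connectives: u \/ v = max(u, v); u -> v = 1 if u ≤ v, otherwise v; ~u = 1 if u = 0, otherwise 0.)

0.25

The minimum is attained at P = 0.25, Q = 0:
  ~P: Gödel ¬ of 0.25 = 0 (operand ≠ 0)
  (~P -> P): 0 ≤ 0.25, so result = 1
  (P -> Q): 0.25 > 0, so result = 0
  ((P -> Q) -> P): 0 ≤ 0.25, so result = 1
  ((~P -> P) \/ ((P -> Q) -> P)) = max(1, 1) = 1
  (((~P -> P) \/ ((P -> Q) -> P)) -> P): 1 > 0.25, so result = 0.25
Checking all 25 assignments confirms none give a value below 0.25.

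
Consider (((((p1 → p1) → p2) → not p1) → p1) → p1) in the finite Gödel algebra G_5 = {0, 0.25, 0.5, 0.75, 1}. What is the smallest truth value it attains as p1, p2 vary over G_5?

0.25

The minimum is attained at p1 = 0.25, p2 = 0.25:
  (p1 → p1): 0.25 ≤ 0.25, so result = 1
  ((p1 → p1) → p2): 1 > 0.25, so result = 0.25
  not p1: Gödel ¬ of 0.25 = 0 (operand ≠ 0)
  (((p1 → p1) → p2) → not p1): 0.25 > 0, so result = 0
  ((((p1 → p1) → p2) → not p1) → p1): 0 ≤ 0.25, so result = 1
  (((((p1 → p1) → p2) → not p1) → p1) → p1): 1 > 0.25, so result = 0.25
Checking all 25 assignments confirms none give a value below 0.25.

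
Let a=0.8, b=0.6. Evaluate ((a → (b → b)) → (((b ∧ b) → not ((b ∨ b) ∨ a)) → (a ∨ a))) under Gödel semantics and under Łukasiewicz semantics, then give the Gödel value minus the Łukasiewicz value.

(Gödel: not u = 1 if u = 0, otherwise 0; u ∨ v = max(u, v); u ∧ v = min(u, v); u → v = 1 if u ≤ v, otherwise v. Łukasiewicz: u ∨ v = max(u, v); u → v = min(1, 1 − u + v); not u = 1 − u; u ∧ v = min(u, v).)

Gödel evaluation:
  (b → b): 0.6 ≤ 0.6, so result = 1
  (a → (b → b)): 0.8 ≤ 1, so result = 1
  (b ∧ b) = min(0.6, 0.6) = 0.6
  (b ∨ b) = max(0.6, 0.6) = 0.6
  ((b ∨ b) ∨ a) = max(0.6, 0.8) = 0.8
  not ((b ∨ b) ∨ a): Gödel ¬ of 0.8 = 0 (operand ≠ 0)
  ((b ∧ b) → not ((b ∨ b) ∨ a)): 0.6 > 0, so result = 0
  (a ∨ a) = max(0.8, 0.8) = 0.8
  (((b ∧ b) → not ((b ∨ b) ∨ a)) → (a ∨ a)): 0 ≤ 0.8, so result = 1
  ((a → (b → b)) → (((b ∧ b) → not ((b ∨ b) ∨ a)) → (a ∨ a))): 1 ≤ 1, so result = 1
  Gödel value = 1
Łukasiewicz evaluation:
  (b → b): min(1, 1 − 0.6 + 0.6) = 1
  (a → (b → b)): min(1, 1 − 0.8 + 1) = 1
  (b ∧ b) = min(0.6, 0.6) = 0.6
  (b ∨ b) = max(0.6, 0.6) = 0.6
  ((b ∨ b) ∨ a) = max(0.6, 0.8) = 0.8
  not ((b ∨ b) ∨ a): Łukasiewicz ¬ gives 1 − 0.8 = 0.2
  ((b ∧ b) → not ((b ∨ b) ∨ a)): min(1, 1 − 0.6 + 0.2) = 0.6
  (a ∨ a) = max(0.8, 0.8) = 0.8
  (((b ∧ b) → not ((b ∨ b) ∨ a)) → (a ∨ a)): min(1, 1 − 0.6 + 0.8) = 1
  ((a → (b → b)) → (((b ∧ b) → not ((b ∨ b) ∨ a)) → (a ∨ a))): min(1, 1 − 1 + 1) = 1
  Łukasiewicz value = 1
Difference: 1 − 1 = 0.00

0.00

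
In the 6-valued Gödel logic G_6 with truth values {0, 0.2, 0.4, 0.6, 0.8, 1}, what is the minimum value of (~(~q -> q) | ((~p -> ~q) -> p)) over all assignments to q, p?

The minimum is attained at q = 0.2, p = 0.2:
  ~q: Gödel ¬ of 0.2 = 0 (operand ≠ 0)
  (~q -> q): 0 ≤ 0.2, so result = 1
  ~(~q -> q): Gödel ¬ of 1 = 0 (operand ≠ 0)
  ~p: Gödel ¬ of 0.2 = 0 (operand ≠ 0)
  ~q: Gödel ¬ of 0.2 = 0 (operand ≠ 0)
  (~p -> ~q): 0 ≤ 0, so result = 1
  ((~p -> ~q) -> p): 1 > 0.2, so result = 0.2
  (~(~q -> q) | ((~p -> ~q) -> p)) = max(0, 0.2) = 0.2
Checking all 36 assignments confirms none give a value below 0.20.

0.20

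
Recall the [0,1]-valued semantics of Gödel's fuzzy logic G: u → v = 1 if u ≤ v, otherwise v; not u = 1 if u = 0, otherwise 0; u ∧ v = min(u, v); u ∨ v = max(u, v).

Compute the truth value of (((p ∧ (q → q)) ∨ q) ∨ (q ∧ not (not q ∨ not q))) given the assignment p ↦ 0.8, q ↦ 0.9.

0.90

(q → q): 0.9 ≤ 0.9, so result = 1
(p ∧ (q → q)) = min(0.8, 1) = 0.8
((p ∧ (q → q)) ∨ q) = max(0.8, 0.9) = 0.9
not q: Gödel ¬ of 0.9 = 0 (operand ≠ 0)
not q: Gödel ¬ of 0.9 = 0 (operand ≠ 0)
(not q ∨ not q) = max(0, 0) = 0
not (not q ∨ not q): Gödel ¬ of 0 = 1 (operand is 0)
(q ∧ not (not q ∨ not q)) = min(0.9, 1) = 0.9
(((p ∧ (q → q)) ∨ q) ∨ (q ∧ not (not q ∨ not q))) = max(0.9, 0.9) = 0.9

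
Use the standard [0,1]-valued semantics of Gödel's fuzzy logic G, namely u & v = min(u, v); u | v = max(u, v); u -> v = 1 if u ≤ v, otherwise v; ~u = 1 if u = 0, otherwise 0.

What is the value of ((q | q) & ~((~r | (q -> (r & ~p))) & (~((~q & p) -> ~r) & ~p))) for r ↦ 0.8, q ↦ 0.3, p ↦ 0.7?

0.30

(q | q) = max(0.3, 0.3) = 0.3
~r: Gödel ¬ of 0.8 = 0 (operand ≠ 0)
~p: Gödel ¬ of 0.7 = 0 (operand ≠ 0)
(r & ~p) = min(0.8, 0) = 0
(q -> (r & ~p)): 0.3 > 0, so result = 0
(~r | (q -> (r & ~p))) = max(0, 0) = 0
~q: Gödel ¬ of 0.3 = 0 (operand ≠ 0)
(~q & p) = min(0, 0.7) = 0
~r: Gödel ¬ of 0.8 = 0 (operand ≠ 0)
((~q & p) -> ~r): 0 ≤ 0, so result = 1
~((~q & p) -> ~r): Gödel ¬ of 1 = 0 (operand ≠ 0)
~p: Gödel ¬ of 0.7 = 0 (operand ≠ 0)
(~((~q & p) -> ~r) & ~p) = min(0, 0) = 0
((~r | (q -> (r & ~p))) & (~((~q & p) -> ~r) & ~p)) = min(0, 0) = 0
~((~r | (q -> (r & ~p))) & (~((~q & p) -> ~r) & ~p)): Gödel ¬ of 0 = 1 (operand is 0)
((q | q) & ~((~r | (q -> (r & ~p))) & (~((~q & p) -> ~r) & ~p))) = min(0.3, 1) = 0.3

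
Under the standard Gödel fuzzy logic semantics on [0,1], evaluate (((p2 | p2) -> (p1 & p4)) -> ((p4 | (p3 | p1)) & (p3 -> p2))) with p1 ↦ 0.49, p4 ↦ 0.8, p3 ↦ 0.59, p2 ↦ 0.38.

0.38

(p2 | p2) = max(0.38, 0.38) = 0.38
(p1 & p4) = min(0.49, 0.8) = 0.49
((p2 | p2) -> (p1 & p4)): 0.38 ≤ 0.49, so result = 1
(p3 | p1) = max(0.59, 0.49) = 0.59
(p4 | (p3 | p1)) = max(0.8, 0.59) = 0.8
(p3 -> p2): 0.59 > 0.38, so result = 0.38
((p4 | (p3 | p1)) & (p3 -> p2)) = min(0.8, 0.38) = 0.38
(((p2 | p2) -> (p1 & p4)) -> ((p4 | (p3 | p1)) & (p3 -> p2))): 1 > 0.38, so result = 0.38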